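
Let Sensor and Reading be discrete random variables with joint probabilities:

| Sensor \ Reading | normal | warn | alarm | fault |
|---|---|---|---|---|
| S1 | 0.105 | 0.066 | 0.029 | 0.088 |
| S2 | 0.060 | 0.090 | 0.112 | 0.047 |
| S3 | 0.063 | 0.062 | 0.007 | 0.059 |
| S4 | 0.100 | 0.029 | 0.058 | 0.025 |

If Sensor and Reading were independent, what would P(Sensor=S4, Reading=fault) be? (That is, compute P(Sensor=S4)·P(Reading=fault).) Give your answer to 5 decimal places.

0.04643

P(Sensor=S4) = 0.100 + 0.029 + 0.058 + 0.025 = 0.212.
P(Reading=fault) = 0.088 + 0.047 + 0.059 + 0.025 = 0.219.
Product: 0.212 × 0.219 = 0.04643.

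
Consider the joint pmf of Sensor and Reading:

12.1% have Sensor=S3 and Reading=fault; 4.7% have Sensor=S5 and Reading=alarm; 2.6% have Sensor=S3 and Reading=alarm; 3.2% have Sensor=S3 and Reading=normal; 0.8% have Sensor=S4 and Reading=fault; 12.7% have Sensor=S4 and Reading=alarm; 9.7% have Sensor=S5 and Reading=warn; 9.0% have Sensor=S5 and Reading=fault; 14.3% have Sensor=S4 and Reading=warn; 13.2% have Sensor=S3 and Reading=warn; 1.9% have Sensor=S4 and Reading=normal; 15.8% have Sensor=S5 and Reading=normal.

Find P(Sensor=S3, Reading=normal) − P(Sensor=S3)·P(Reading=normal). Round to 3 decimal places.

-0.033

P(Sensor=S3) = 0.032 + 0.132 + 0.026 + 0.121 = 0.311.
P(Reading=normal) = 0.032 + 0.019 + 0.158 = 0.209.
P(Sensor=S3, Reading=normal) − P(Sensor=S3)P(Reading=normal) = 0.032 − 0.311×0.209 = -0.033.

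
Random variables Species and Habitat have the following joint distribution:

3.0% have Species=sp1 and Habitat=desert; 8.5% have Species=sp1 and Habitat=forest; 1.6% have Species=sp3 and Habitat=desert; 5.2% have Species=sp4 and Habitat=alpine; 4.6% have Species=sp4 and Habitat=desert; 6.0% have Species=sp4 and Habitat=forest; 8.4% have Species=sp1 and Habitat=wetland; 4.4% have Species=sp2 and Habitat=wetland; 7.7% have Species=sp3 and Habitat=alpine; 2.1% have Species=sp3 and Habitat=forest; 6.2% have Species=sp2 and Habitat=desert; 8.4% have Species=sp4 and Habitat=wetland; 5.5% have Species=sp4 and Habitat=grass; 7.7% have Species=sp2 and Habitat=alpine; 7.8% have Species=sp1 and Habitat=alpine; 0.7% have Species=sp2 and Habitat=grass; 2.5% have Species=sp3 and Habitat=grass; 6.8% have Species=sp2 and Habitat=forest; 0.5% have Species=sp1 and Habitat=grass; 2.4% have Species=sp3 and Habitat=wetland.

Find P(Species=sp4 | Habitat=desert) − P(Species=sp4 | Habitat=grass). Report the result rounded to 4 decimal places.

-0.2991

P(Habitat=desert) = 0.030 + 0.062 + 0.016 + 0.046 = 0.154; P(Species=sp4 | Habitat=desert) = 0.046/0.154 = 0.29870.
P(Habitat=grass) = 0.005 + 0.007 + 0.025 + 0.055 = 0.092; P(Species=sp4 | Habitat=grass) = 0.055/0.092 = 0.59783.
Difference = -0.2991.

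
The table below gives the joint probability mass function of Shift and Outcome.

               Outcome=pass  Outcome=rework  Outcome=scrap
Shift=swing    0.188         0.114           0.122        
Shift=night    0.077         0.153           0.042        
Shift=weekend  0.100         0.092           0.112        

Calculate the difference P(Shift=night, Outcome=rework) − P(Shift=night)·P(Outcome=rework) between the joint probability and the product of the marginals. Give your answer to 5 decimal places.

0.05535

P(Shift=night) = 0.077 + 0.153 + 0.042 = 0.272.
P(Outcome=rework) = 0.114 + 0.153 + 0.092 = 0.359.
P(Shift=night, Outcome=rework) − P(Shift=night)P(Outcome=rework) = 0.153 − 0.272×0.359 = 0.05535.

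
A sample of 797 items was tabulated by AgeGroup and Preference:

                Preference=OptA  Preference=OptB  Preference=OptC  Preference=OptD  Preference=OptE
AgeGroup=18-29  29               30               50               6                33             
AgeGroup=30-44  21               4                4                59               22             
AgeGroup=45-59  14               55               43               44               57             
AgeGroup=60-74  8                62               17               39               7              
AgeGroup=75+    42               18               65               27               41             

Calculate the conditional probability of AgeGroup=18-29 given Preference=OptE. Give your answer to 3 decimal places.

0.206

Total with Preference=OptE: 33 + 22 + 57 + 7 + 41 = 160.
P(AgeGroup=18-29 | Preference=OptE) = 33/160 = 0.206.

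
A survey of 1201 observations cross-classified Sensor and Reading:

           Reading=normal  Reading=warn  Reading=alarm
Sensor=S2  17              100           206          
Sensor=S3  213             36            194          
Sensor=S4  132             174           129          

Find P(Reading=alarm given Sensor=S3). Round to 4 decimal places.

0.4379

Total with Sensor=S3: 213 + 36 + 194 = 443.
P(Reading=alarm | Sensor=S3) = 194/443 = 0.4379.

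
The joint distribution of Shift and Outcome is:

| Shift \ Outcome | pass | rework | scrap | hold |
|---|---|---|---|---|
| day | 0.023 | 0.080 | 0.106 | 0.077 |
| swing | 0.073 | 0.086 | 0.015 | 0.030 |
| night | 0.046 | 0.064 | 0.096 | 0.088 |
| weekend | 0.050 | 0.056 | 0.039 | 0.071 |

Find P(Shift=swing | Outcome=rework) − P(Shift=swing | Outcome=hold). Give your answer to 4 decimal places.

P(Outcome=rework) = 0.080 + 0.086 + 0.064 + 0.056 = 0.286; P(Shift=swing | Outcome=rework) = 0.086/0.286 = 0.30070.
P(Outcome=hold) = 0.077 + 0.030 + 0.088 + 0.071 = 0.266; P(Shift=swing | Outcome=hold) = 0.030/0.266 = 0.11278.
Difference = 0.1879.

0.1879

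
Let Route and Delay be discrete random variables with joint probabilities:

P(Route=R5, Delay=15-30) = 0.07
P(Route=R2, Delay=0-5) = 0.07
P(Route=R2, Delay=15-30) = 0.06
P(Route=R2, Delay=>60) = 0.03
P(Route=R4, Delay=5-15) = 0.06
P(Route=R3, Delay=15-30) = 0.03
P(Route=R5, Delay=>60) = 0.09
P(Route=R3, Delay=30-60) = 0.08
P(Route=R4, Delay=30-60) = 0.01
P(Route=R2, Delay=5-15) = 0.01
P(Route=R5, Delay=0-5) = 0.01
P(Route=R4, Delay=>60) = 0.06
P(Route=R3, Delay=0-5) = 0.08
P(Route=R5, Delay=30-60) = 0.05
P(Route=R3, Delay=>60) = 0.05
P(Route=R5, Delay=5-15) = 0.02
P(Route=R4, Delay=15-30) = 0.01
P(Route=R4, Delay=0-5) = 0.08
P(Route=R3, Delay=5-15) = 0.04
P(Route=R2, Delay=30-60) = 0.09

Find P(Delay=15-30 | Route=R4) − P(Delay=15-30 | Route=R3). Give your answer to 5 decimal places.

P(Route=R4) = 0.08 + 0.06 + 0.01 + 0.01 + 0.06 = 0.22; P(Delay=15-30 | Route=R4) = 0.01/0.22 = 0.045455.
P(Route=R3) = 0.08 + 0.04 + 0.03 + 0.08 + 0.05 = 0.28; P(Delay=15-30 | Route=R3) = 0.03/0.28 = 0.107143.
Difference = -0.06169.

-0.06169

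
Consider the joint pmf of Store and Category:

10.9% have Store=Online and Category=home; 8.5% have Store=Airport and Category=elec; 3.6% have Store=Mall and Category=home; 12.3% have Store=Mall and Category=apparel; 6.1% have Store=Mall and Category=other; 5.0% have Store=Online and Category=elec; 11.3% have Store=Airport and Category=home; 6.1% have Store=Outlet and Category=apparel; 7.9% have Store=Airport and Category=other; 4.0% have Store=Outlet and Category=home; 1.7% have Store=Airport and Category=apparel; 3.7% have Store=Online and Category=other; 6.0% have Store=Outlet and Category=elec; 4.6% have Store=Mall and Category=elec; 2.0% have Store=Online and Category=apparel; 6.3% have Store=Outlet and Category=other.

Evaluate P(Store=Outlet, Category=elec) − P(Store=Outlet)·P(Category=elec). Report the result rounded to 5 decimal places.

0.00602

P(Store=Outlet) = 0.061 + 0.060 + 0.040 + 0.063 = 0.224.
P(Category=elec) = 0.046 + 0.085 + 0.060 + 0.050 = 0.241.
P(Store=Outlet, Category=elec) − P(Store=Outlet)P(Category=elec) = 0.060 − 0.224×0.241 = 0.00602.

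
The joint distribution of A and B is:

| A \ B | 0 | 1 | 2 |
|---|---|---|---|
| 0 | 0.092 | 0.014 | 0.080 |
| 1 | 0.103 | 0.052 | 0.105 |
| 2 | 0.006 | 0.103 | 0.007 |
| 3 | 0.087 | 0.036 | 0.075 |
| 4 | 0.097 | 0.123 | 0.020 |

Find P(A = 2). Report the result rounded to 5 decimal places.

P(A=2) = 0.006 + 0.103 + 0.007 = 0.116.

0.11600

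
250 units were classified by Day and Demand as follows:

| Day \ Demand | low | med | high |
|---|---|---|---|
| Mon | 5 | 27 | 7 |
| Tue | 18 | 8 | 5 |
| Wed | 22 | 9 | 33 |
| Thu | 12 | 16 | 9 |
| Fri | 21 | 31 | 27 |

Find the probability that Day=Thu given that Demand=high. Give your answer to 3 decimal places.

Total with Demand=high: 7 + 5 + 33 + 9 + 27 = 81.
P(Day=Thu | Demand=high) = 9/81 = 0.111.

0.111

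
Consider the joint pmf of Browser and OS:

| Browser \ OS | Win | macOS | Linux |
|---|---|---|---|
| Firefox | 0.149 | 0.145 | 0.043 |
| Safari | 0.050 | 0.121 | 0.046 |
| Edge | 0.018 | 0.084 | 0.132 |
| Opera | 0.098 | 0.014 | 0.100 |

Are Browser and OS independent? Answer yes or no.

no

P(Browser=Firefox) = 0.337 and P(OS=Linux) = 0.321, so their product is 0.10818, but P(Browser=Firefox, OS=Linux) = 0.043. Since these differ, Browser and OS are not independent.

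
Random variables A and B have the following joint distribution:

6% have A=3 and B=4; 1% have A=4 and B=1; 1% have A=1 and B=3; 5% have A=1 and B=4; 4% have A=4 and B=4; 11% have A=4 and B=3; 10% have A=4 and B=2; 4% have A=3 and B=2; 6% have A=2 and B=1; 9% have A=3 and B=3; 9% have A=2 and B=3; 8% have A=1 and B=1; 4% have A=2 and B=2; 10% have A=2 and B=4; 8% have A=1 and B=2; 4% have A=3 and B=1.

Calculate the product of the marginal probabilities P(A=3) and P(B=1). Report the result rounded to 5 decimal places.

0.04370

P(A=3) = 0.04 + 0.04 + 0.09 + 0.06 = 0.23.
P(B=1) = 0.08 + 0.06 + 0.04 + 0.01 = 0.19.
Product: 0.23 × 0.19 = 0.04370.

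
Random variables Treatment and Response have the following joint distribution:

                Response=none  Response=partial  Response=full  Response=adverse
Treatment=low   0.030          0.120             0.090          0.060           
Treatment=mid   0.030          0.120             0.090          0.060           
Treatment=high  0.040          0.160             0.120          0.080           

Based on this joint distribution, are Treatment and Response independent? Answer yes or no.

yes

Every cell satisfies P(Treatment,Response) = P(Treatment)·P(Response). For instance P(Treatment=low) = 0.300, P(Response=adverse) = 0.200, and 0.300×0.200 = 0.060 matches the joint entry. So Treatment and Response are independent.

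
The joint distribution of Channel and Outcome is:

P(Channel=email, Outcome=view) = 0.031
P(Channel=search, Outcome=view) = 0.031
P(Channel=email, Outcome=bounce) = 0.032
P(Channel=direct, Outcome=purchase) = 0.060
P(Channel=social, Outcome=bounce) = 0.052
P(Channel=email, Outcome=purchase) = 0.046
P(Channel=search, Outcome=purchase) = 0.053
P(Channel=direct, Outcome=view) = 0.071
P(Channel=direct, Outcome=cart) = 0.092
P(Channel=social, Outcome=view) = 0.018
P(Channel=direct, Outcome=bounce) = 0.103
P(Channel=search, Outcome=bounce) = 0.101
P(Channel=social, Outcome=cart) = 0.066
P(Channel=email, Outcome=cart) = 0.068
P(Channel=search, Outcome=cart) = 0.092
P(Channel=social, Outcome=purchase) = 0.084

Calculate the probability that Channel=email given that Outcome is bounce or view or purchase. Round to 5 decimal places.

0.15982

P(Outcome=bounce) = 0.032 + 0.101 + 0.052 + 0.103 = 0.288.
P(Outcome=view) = 0.031 + 0.031 + 0.018 + 0.071 = 0.151.
P(Outcome=purchase) = 0.046 + 0.053 + 0.084 + 0.060 = 0.243.
P(Outcome ∈ {bounce, view, purchase}) = 0.288 + 0.151 + 0.243 = 0.682; P(Channel=email, Outcome ∈ {bounce, view, purchase}) = 0.032 + 0.031 + 0.046 = 0.109.
P(Channel=email | Outcome ∈ {bounce, view, purchase}) = 0.109/0.682 = 0.15982.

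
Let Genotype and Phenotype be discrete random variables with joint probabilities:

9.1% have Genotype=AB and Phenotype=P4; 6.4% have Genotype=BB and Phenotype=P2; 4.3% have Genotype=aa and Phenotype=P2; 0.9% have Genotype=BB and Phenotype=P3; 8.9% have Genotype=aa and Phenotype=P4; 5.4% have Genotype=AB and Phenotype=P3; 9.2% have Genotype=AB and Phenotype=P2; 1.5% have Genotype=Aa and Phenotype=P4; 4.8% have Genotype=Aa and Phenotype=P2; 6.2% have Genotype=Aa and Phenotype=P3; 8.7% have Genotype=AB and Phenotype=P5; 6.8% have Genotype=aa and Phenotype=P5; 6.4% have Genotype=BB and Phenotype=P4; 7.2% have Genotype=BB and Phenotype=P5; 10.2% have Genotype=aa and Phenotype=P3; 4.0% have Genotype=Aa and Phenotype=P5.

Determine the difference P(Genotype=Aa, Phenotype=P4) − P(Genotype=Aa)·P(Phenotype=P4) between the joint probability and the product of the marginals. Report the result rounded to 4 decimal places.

P(Genotype=Aa) = 0.048 + 0.062 + 0.015 + 0.040 = 0.165.
P(Phenotype=P4) = 0.015 + 0.089 + 0.091 + 0.064 = 0.259.
P(Genotype=Aa, Phenotype=P4) − P(Genotype=Aa)P(Phenotype=P4) = 0.015 − 0.165×0.259 = -0.0277.

-0.0277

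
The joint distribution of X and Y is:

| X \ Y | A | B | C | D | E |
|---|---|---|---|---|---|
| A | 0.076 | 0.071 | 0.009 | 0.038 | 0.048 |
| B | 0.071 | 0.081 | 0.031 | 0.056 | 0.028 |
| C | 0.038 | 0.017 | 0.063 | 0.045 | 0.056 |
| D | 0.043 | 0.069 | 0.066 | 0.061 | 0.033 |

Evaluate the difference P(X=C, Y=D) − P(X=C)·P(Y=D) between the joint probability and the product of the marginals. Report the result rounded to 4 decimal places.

0.0012

P(X=C) = 0.038 + 0.017 + 0.063 + 0.045 + 0.056 = 0.219.
P(Y=D) = 0.038 + 0.056 + 0.045 + 0.061 = 0.200.
P(X=C, Y=D) − P(X=C)P(Y=D) = 0.045 − 0.219×0.200 = 0.0012.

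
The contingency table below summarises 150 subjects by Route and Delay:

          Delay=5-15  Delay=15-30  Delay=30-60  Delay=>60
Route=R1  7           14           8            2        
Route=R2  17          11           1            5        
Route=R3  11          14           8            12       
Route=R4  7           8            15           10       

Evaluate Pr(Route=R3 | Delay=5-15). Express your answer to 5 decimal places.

Total with Delay=5-15: 7 + 17 + 11 + 7 = 42.
P(Route=R3 | Delay=5-15) = 11/42 = 0.26190.

0.26190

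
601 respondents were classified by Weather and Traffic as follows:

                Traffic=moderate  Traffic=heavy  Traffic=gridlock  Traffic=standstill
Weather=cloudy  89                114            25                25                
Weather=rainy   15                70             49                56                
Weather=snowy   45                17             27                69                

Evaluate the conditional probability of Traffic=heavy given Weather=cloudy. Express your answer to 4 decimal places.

Total with Weather=cloudy: 89 + 114 + 25 + 25 = 253.
P(Traffic=heavy | Weather=cloudy) = 114/253 = 0.4506.

0.4506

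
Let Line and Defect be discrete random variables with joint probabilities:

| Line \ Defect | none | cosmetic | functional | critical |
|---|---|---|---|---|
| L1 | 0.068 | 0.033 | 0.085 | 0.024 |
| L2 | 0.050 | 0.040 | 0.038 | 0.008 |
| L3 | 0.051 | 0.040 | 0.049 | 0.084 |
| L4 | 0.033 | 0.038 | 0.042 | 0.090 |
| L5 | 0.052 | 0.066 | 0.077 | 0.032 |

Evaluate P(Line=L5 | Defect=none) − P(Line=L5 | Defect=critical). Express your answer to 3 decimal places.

P(Defect=none) = 0.068 + 0.050 + 0.051 + 0.033 + 0.052 = 0.254; P(Line=L5 | Defect=none) = 0.052/0.254 = 0.2047.
P(Defect=critical) = 0.024 + 0.008 + 0.084 + 0.090 + 0.032 = 0.238; P(Line=L5 | Defect=critical) = 0.032/0.238 = 0.1345.
Difference = 0.070.

0.070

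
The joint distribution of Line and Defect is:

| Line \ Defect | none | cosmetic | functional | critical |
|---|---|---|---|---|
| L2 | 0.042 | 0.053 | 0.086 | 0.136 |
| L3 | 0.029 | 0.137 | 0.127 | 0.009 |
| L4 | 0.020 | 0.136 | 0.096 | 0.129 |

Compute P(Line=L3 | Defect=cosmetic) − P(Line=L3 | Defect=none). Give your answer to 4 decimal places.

0.1016

P(Defect=cosmetic) = 0.053 + 0.137 + 0.136 = 0.326; P(Line=L3 | Defect=cosmetic) = 0.137/0.326 = 0.42025.
P(Defect=none) = 0.042 + 0.029 + 0.020 = 0.091; P(Line=L3 | Defect=none) = 0.029/0.091 = 0.31868.
Difference = 0.1016.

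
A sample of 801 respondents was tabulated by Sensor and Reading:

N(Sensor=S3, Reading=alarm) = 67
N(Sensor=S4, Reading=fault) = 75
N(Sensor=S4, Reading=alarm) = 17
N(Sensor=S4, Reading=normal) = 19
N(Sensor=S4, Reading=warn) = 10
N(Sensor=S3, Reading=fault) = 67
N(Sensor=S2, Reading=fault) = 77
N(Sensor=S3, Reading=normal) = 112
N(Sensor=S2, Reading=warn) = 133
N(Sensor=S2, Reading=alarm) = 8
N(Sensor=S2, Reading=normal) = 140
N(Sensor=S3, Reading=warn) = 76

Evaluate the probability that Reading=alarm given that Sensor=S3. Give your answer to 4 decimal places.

0.2081

Total with Sensor=S3: 112 + 76 + 67 + 67 = 322.
P(Reading=alarm | Sensor=S3) = 67/322 = 0.2081.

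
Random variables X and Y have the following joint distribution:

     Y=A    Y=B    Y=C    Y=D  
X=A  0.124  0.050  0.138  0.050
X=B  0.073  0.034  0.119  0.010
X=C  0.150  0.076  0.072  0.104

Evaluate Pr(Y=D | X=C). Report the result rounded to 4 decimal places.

P(X=C) = 0.150 + 0.076 + 0.072 + 0.104 = 0.402.
P(Y=D | X=C) = 0.104/0.402 = 0.2587.

0.2587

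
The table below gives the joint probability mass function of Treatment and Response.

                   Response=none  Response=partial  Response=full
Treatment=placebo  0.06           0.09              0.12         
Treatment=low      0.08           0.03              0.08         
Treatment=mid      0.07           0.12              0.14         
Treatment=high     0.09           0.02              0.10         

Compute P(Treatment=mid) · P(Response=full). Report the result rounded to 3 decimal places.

P(Treatment=mid) = 0.07 + 0.12 + 0.14 = 0.33.
P(Response=full) = 0.12 + 0.08 + 0.14 + 0.10 = 0.44.
Product: 0.33 × 0.44 = 0.145.

0.145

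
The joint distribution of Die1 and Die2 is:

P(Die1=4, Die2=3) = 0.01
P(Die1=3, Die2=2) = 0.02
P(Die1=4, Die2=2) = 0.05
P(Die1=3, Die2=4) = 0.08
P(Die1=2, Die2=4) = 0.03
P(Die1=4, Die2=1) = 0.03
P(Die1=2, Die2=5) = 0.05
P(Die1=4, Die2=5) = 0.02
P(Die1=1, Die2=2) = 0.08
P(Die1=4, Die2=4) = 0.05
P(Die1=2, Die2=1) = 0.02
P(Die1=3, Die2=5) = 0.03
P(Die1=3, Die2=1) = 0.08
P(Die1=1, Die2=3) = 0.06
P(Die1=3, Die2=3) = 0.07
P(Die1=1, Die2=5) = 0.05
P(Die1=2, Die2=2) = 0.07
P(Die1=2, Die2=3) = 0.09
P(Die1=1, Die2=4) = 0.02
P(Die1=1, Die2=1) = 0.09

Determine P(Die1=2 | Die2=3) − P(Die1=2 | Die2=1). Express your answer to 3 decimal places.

0.300

P(Die2=3) = 0.06 + 0.09 + 0.07 + 0.01 = 0.23; P(Die1=2 | Die2=3) = 0.09/0.23 = 0.3913.
P(Die2=1) = 0.09 + 0.02 + 0.08 + 0.03 = 0.22; P(Die1=2 | Die2=1) = 0.02/0.22 = 0.0909.
Difference = 0.300.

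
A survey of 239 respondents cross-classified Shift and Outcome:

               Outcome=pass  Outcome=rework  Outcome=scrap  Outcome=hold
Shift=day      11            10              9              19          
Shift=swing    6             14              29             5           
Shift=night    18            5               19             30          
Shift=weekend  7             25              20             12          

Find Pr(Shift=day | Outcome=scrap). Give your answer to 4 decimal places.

0.1169

Total with Outcome=scrap: 9 + 29 + 19 + 20 = 77.
P(Shift=day | Outcome=scrap) = 9/77 = 0.1169.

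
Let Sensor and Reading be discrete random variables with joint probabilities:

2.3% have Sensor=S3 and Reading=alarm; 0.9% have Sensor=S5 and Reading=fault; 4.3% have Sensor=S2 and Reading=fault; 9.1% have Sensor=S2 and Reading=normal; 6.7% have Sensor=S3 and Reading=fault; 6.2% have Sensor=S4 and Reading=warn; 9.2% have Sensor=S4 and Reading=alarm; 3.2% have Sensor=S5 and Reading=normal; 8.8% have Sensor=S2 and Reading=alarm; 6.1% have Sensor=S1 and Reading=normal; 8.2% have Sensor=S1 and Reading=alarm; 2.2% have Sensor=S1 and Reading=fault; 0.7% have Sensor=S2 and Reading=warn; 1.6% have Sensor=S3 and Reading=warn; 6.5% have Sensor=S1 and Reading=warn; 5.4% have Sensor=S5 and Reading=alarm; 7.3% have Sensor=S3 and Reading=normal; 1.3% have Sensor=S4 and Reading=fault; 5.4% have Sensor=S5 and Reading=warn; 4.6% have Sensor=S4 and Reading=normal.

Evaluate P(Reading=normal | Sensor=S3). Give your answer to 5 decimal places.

0.40782

P(Sensor=S3) = 0.073 + 0.016 + 0.023 + 0.067 = 0.179.
P(Reading=normal | Sensor=S3) = 0.073/0.179 = 0.40782.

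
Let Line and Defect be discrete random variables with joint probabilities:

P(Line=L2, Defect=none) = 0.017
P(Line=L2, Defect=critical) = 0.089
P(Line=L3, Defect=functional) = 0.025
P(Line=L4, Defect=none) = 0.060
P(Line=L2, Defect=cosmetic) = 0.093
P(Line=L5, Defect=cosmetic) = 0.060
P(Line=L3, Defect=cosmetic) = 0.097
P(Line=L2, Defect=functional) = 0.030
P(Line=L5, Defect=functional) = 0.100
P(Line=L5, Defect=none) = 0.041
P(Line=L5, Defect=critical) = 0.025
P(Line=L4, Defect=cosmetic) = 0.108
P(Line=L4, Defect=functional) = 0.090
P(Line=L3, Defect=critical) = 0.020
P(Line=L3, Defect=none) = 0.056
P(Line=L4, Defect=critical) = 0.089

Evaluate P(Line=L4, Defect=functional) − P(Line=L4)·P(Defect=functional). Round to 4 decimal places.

0.0050

P(Line=L4) = 0.060 + 0.108 + 0.090 + 0.089 = 0.347.
P(Defect=functional) = 0.030 + 0.025 + 0.090 + 0.100 = 0.245.
P(Line=L4, Defect=functional) − P(Line=L4)P(Defect=functional) = 0.090 − 0.347×0.245 = 0.0050.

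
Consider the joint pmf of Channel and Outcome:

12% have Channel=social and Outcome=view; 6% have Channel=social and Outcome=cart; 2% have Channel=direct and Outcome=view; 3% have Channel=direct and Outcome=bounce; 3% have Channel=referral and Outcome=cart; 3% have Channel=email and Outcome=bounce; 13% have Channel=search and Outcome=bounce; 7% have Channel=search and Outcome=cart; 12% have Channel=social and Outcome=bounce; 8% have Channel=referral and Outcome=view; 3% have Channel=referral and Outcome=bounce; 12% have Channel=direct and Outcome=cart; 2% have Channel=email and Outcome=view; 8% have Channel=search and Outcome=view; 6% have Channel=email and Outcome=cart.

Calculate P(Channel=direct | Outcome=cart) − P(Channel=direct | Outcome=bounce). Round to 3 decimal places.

P(Outcome=cart) = 0.06 + 0.07 + 0.06 + 0.12 + 0.03 = 0.34; P(Channel=direct | Outcome=cart) = 0.12/0.34 = 0.3529.
P(Outcome=bounce) = 0.03 + 0.13 + 0.12 + 0.03 + 0.03 = 0.34; P(Channel=direct | Outcome=bounce) = 0.03/0.34 = 0.0882.
Difference = 0.265.

0.265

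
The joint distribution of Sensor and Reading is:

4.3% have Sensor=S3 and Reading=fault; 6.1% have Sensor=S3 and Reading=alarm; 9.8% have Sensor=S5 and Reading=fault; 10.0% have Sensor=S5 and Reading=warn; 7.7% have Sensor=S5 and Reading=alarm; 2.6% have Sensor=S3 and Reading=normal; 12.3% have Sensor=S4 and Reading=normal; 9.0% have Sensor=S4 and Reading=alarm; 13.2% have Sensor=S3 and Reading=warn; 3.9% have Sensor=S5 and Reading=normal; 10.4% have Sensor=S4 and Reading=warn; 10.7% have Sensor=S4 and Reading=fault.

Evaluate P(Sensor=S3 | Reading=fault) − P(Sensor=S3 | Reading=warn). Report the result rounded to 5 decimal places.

P(Reading=fault) = 0.043 + 0.107 + 0.098 = 0.248; P(Sensor=S3 | Reading=fault) = 0.043/0.248 = 0.173387.
P(Reading=warn) = 0.132 + 0.104 + 0.100 = 0.336; P(Sensor=S3 | Reading=warn) = 0.132/0.336 = 0.392857.
Difference = -0.21947.

-0.21947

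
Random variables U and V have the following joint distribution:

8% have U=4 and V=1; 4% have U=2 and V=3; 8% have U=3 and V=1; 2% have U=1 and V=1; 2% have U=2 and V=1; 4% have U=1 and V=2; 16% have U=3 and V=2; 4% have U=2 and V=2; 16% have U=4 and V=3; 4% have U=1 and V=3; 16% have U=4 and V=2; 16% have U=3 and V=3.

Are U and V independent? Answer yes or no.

yes

Every cell satisfies P(U,V) = P(U)·P(V). For instance P(U=1) = 0.10, P(V=1) = 0.20, and 0.10×0.20 = 0.02 matches the joint entry. So U and V are independent.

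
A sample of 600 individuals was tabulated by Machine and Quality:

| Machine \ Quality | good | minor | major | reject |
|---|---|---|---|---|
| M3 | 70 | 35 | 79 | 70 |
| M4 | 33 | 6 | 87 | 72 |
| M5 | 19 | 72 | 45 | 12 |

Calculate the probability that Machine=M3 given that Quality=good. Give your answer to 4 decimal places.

Total with Quality=good: 70 + 33 + 19 = 122.
P(Machine=M3 | Quality=good) = 70/122 = 0.5738.

0.5738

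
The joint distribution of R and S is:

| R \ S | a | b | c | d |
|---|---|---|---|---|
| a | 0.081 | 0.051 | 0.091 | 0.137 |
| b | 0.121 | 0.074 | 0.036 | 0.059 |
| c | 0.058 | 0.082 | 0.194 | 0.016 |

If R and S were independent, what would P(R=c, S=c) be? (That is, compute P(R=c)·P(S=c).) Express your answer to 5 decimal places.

P(R=c) = 0.058 + 0.082 + 0.194 + 0.016 = 0.350.
P(S=c) = 0.091 + 0.036 + 0.194 = 0.321.
Product: 0.350 × 0.321 = 0.11235.

0.11235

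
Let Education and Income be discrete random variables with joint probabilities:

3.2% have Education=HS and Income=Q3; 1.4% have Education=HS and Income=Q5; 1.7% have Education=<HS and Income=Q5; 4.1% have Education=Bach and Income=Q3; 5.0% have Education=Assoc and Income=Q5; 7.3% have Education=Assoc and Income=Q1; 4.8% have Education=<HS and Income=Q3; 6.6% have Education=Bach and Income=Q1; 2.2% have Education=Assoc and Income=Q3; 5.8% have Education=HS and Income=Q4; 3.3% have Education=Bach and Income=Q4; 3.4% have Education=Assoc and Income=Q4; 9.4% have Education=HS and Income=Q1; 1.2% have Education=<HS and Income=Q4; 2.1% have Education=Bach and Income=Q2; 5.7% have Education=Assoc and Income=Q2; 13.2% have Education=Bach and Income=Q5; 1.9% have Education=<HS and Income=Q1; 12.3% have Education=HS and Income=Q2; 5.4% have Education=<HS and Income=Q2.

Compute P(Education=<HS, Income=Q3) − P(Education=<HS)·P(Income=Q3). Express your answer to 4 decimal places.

0.0266

P(Education=<HS) = 0.019 + 0.054 + 0.048 + 0.012 + 0.017 = 0.150.
P(Income=Q3) = 0.048 + 0.032 + 0.022 + 0.041 = 0.143.
P(Education=<HS, Income=Q3) − P(Education=<HS)P(Income=Q3) = 0.048 − 0.150×0.143 = 0.0266.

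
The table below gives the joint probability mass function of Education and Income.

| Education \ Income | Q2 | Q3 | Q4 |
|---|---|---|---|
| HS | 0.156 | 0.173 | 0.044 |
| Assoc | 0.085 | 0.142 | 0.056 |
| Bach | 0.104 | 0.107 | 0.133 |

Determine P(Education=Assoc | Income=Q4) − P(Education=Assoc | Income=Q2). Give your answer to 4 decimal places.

-0.0060

P(Income=Q4) = 0.044 + 0.056 + 0.133 = 0.233; P(Education=Assoc | Income=Q4) = 0.056/0.233 = 0.24034.
P(Income=Q2) = 0.156 + 0.085 + 0.104 = 0.345; P(Education=Assoc | Income=Q2) = 0.085/0.345 = 0.24638.
Difference = -0.0060.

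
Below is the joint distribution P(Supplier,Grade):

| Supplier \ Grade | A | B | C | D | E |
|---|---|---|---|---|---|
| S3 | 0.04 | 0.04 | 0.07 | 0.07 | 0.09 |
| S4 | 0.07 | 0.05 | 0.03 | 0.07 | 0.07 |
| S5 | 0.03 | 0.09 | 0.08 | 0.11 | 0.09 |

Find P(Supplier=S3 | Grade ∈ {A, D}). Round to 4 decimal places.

P(Grade=A) = 0.04 + 0.07 + 0.03 = 0.14.
P(Grade=D) = 0.07 + 0.07 + 0.11 = 0.25.
P(Grade ∈ {A, D}) = 0.14 + 0.25 = 0.39; P(Supplier=S3, Grade ∈ {A, D}) = 0.04 + 0.07 = 0.11.
P(Supplier=S3 | Grade ∈ {A, D}) = 0.11/0.39 = 0.2821.

0.2821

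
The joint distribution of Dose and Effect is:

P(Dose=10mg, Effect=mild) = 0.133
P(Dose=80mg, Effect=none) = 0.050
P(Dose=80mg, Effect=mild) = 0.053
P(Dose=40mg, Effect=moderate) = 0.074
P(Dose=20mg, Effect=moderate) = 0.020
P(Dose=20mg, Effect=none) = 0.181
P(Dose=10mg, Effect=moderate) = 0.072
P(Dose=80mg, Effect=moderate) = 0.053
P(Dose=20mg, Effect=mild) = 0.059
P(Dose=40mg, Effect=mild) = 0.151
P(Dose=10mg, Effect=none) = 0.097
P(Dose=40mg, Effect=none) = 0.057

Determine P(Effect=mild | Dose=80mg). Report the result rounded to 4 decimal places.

0.3397

P(Dose=80mg) = 0.050 + 0.053 + 0.053 = 0.156.
P(Effect=mild | Dose=80mg) = 0.053/0.156 = 0.3397.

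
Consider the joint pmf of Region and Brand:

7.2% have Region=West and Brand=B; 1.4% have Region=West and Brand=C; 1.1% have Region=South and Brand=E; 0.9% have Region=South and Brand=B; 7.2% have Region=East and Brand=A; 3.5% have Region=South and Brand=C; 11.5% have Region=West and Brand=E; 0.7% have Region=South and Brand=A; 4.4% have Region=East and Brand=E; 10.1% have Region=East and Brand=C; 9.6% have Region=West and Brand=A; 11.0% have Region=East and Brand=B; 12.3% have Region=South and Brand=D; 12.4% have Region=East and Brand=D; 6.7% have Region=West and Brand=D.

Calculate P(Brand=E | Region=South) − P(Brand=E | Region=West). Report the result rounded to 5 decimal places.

-0.25647

P(Region=South) = 0.007 + 0.009 + 0.035 + 0.123 + 0.011 = 0.185; P(Brand=E | Region=South) = 0.011/0.185 = 0.059459.
P(Region=West) = 0.096 + 0.072 + 0.014 + 0.067 + 0.115 = 0.364; P(Brand=E | Region=West) = 0.115/0.364 = 0.315934.
Difference = -0.25647.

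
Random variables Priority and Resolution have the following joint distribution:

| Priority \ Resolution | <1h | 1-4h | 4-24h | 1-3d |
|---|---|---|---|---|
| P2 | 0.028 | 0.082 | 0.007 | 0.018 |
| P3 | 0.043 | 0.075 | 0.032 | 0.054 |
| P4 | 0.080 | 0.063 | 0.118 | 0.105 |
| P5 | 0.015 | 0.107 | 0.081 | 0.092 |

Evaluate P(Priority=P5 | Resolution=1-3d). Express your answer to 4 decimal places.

P(Resolution=1-3d) = 0.018 + 0.054 + 0.105 + 0.092 = 0.269.
P(Priority=P5 | Resolution=1-3d) = 0.092/0.269 = 0.3420.

0.3420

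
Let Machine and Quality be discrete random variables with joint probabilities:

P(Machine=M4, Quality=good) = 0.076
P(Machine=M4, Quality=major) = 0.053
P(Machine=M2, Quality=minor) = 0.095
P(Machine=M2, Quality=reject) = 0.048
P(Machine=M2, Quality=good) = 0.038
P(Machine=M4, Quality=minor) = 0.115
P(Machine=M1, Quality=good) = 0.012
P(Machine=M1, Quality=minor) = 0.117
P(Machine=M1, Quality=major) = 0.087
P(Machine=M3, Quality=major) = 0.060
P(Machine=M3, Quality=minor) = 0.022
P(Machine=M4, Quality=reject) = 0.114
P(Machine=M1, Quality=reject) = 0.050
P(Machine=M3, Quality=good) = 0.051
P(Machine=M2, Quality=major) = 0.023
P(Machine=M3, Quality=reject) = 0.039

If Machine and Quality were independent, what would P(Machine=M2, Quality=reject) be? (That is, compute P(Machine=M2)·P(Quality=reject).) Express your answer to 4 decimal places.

P(Machine=M2) = 0.038 + 0.095 + 0.023 + 0.048 = 0.204.
P(Quality=reject) = 0.050 + 0.048 + 0.039 + 0.114 = 0.251.
Product: 0.204 × 0.251 = 0.0512.

0.0512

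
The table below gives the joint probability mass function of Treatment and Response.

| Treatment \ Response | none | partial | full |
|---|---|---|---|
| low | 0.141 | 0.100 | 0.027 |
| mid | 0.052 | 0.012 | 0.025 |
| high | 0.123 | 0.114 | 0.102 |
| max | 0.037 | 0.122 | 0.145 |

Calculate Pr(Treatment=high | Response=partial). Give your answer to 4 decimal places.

P(Response=partial) = 0.100 + 0.012 + 0.114 + 0.122 = 0.348.
P(Treatment=high | Response=partial) = 0.114/0.348 = 0.3276.

0.3276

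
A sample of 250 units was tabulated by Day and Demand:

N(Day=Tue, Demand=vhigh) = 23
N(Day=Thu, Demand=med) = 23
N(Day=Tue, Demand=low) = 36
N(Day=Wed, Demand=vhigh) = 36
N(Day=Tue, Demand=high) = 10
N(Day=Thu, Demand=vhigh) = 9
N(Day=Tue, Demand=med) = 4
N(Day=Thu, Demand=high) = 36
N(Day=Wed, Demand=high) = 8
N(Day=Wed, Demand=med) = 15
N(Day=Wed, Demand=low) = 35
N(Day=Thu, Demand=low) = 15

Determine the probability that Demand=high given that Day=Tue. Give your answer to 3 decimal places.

0.137

Total with Day=Tue: 36 + 4 + 10 + 23 = 73.
P(Demand=high | Day=Tue) = 10/73 = 0.137.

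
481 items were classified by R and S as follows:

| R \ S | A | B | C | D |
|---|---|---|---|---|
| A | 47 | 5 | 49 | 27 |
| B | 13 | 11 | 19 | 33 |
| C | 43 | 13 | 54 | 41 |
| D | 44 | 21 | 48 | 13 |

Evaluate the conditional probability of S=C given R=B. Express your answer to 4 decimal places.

0.2500

Total with R=B: 13 + 11 + 19 + 33 = 76.
P(S=C | R=B) = 19/76 = 0.2500.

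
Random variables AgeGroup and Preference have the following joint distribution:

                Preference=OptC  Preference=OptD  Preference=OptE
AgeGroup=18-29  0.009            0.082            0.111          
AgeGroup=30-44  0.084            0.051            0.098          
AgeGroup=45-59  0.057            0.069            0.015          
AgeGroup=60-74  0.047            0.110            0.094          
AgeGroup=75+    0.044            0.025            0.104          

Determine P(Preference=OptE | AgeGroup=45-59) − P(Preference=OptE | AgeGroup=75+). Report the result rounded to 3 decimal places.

-0.495

P(AgeGroup=45-59) = 0.057 + 0.069 + 0.015 = 0.141; P(Preference=OptE | AgeGroup=45-59) = 0.015/0.141 = 0.1064.
P(AgeGroup=75+) = 0.044 + 0.025 + 0.104 = 0.173; P(Preference=OptE | AgeGroup=75+) = 0.104/0.173 = 0.6012.
Difference = -0.495.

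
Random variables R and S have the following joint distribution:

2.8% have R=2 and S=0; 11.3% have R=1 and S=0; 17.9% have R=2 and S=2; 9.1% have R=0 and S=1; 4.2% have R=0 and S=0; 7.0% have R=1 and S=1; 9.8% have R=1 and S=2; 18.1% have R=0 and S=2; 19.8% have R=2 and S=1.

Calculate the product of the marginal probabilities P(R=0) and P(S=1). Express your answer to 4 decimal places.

P(R=0) = 0.042 + 0.091 + 0.181 = 0.314.
P(S=1) = 0.091 + 0.070 + 0.198 = 0.359.
Product: 0.314 × 0.359 = 0.1127.

0.1127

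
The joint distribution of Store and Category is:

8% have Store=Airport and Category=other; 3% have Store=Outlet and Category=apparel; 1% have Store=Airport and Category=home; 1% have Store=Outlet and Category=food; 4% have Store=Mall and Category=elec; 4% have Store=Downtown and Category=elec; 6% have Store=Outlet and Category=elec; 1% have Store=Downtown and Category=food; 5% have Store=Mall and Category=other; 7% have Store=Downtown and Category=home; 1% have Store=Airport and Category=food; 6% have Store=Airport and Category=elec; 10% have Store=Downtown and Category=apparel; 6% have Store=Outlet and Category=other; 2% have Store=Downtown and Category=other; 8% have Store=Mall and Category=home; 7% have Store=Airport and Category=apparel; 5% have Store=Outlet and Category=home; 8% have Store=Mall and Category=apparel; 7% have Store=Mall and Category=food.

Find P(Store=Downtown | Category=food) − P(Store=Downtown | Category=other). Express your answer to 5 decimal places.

0.00476

P(Category=food) = 0.01 + 0.07 + 0.01 + 0.01 = 0.10; P(Store=Downtown | Category=food) = 0.01/0.10 = 0.100000.
P(Category=other) = 0.02 + 0.05 + 0.08 + 0.06 = 0.21; P(Store=Downtown | Category=other) = 0.02/0.21 = 0.095238.
Difference = 0.00476.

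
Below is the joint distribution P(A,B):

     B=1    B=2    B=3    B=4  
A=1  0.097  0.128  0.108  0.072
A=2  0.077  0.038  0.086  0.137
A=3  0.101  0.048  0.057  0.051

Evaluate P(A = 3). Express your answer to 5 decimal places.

0.25700

P(A=3) = 0.101 + 0.048 + 0.057 + 0.051 = 0.257.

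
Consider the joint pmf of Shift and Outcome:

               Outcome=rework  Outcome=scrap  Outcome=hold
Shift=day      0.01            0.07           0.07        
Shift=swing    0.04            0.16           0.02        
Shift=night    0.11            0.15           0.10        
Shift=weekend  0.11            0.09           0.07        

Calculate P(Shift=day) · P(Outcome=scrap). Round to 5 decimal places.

0.07050

P(Shift=day) = 0.01 + 0.07 + 0.07 = 0.15.
P(Outcome=scrap) = 0.07 + 0.16 + 0.15 + 0.09 = 0.47.
Product: 0.15 × 0.47 = 0.07050.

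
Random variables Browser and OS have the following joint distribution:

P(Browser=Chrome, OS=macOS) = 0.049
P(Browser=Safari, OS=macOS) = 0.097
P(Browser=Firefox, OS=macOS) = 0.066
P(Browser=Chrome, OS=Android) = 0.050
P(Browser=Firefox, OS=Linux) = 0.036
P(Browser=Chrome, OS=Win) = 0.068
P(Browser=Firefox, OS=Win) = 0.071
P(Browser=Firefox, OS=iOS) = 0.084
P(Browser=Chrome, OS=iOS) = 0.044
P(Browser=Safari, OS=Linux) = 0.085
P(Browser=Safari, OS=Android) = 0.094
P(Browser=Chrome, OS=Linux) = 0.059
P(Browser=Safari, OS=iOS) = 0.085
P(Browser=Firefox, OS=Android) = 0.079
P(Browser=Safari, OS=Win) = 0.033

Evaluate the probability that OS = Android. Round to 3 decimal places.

P(OS=Android) = 0.050 + 0.079 + 0.094 = 0.223.

0.223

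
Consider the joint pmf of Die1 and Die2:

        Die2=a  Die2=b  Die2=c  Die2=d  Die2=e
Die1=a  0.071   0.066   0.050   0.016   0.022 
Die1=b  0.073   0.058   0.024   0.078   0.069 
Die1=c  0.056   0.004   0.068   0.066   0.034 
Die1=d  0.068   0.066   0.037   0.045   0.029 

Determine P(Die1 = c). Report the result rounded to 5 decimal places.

P(Die1=c) = 0.056 + 0.004 + 0.068 + 0.066 + 0.034 = 0.228.

0.22800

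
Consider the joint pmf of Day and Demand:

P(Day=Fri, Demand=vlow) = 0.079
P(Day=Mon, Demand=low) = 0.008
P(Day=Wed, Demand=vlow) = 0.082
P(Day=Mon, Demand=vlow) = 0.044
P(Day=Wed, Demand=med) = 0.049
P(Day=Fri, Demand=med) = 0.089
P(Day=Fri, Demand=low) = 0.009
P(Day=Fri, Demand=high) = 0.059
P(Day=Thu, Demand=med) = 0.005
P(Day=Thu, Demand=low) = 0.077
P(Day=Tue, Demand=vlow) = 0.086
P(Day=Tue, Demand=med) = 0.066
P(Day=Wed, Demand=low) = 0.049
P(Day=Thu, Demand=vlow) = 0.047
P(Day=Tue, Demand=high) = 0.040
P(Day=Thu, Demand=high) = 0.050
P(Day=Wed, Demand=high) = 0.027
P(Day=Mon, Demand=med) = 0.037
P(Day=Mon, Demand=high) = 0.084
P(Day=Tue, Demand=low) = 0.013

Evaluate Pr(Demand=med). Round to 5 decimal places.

0.24600

P(Demand=med) = 0.037 + 0.066 + 0.049 + 0.005 + 0.089 = 0.246.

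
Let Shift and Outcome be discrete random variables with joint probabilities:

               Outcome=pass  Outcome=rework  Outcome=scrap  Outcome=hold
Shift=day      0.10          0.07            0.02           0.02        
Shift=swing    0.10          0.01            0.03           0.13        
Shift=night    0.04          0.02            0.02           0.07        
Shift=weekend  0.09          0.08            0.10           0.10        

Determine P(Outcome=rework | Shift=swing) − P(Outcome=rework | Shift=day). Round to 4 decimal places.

P(Shift=swing) = 0.10 + 0.01 + 0.03 + 0.13 = 0.27; P(Outcome=rework | Shift=swing) = 0.01/0.27 = 0.03704.
P(Shift=day) = 0.10 + 0.07 + 0.02 + 0.02 = 0.21; P(Outcome=rework | Shift=day) = 0.07/0.21 = 0.33333.
Difference = -0.2963.

-0.2963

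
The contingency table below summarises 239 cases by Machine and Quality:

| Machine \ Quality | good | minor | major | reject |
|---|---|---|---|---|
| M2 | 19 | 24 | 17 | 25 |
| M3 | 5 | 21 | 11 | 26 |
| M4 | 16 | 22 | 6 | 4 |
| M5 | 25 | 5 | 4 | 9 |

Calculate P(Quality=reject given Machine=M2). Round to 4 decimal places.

Total with Machine=M2: 19 + 24 + 17 + 25 = 85.
P(Quality=reject | Machine=M2) = 25/85 = 0.2941.

0.2941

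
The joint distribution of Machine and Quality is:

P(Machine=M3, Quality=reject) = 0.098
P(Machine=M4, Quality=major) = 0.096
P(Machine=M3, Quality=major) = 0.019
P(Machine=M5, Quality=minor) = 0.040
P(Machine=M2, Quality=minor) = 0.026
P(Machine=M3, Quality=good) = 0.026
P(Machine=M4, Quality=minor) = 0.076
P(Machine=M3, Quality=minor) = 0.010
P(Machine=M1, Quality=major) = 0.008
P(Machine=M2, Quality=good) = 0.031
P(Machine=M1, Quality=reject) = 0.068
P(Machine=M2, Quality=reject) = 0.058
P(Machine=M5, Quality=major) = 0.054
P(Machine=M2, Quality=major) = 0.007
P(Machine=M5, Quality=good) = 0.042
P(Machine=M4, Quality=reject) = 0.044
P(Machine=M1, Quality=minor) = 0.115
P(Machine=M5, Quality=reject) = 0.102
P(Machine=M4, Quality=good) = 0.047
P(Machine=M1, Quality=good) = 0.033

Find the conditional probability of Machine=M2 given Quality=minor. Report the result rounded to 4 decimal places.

0.0974

P(Quality=minor) = 0.115 + 0.026 + 0.010 + 0.076 + 0.040 = 0.267.
P(Machine=M2 | Quality=minor) = 0.026/0.267 = 0.0974.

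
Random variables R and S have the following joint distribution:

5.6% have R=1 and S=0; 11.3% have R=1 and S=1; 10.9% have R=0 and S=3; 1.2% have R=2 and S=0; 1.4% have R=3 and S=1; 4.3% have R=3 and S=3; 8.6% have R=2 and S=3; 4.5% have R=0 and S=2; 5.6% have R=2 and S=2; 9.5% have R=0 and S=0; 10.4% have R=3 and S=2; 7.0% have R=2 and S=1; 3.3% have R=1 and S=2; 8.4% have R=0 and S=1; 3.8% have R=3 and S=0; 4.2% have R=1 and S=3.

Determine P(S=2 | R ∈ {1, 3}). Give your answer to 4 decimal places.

P(R=1) = 0.056 + 0.113 + 0.033 + 0.042 = 0.244.
P(R=3) = 0.038 + 0.014 + 0.104 + 0.043 = 0.199.
P(R ∈ {1, 3}) = 0.244 + 0.199 = 0.443; P(S=2, R ∈ {1, 3}) = 0.033 + 0.104 = 0.137.
P(S=2 | R ∈ {1, 3}) = 0.137/0.443 = 0.3093.

0.3093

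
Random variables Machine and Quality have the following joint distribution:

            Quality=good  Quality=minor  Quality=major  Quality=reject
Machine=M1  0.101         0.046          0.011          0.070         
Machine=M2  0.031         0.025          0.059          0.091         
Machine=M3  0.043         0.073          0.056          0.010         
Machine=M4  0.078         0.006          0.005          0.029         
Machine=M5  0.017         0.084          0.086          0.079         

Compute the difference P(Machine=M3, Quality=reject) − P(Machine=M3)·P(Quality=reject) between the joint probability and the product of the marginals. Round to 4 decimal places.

P(Machine=M3) = 0.043 + 0.073 + 0.056 + 0.010 = 0.182.
P(Quality=reject) = 0.070 + 0.091 + 0.010 + 0.029 + 0.079 = 0.279.
P(Machine=M3, Quality=reject) − P(Machine=M3)P(Quality=reject) = 0.010 − 0.182×0.279 = -0.0408.

-0.0408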